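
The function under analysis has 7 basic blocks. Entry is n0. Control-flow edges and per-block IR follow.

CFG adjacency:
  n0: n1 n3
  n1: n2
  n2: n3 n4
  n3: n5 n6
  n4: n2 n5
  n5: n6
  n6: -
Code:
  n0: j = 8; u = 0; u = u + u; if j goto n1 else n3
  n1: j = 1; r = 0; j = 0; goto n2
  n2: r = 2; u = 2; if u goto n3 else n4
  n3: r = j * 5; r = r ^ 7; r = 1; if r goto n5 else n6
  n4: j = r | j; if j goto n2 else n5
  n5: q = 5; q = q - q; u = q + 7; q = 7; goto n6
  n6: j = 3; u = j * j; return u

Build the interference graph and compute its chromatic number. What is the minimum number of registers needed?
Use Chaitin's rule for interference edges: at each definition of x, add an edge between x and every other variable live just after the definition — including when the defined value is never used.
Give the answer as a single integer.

Per-block:
  n0: def={j,u} ue=∅
  n1: def={j,r} ue=∅
  n2: def={r,u} ue=∅
  n3: def={r} ue={j}
  n4: def={j} ue={j,r}
  n5: def={q,u} ue=∅
  n6: def={j,u} ue=∅

Backward fixpoint:
  n0 li=∅ lo={j}
  n1 li=∅ lo={j}
  n2 li={j} lo={j,r}
  n3 li={j} lo=∅
  n4 li={j,r} lo={j}
  n5 li=∅ lo=∅
  n6 li=∅ lo=∅

Conflict graph:
  j↔{r,u}
  q↔∅
  r↔{j,u}
  u↔{j,r}

Chromatic number:
  {j,r,u} pairwise interfere (3-clique) ⇒ χ ≥ 3
  assign j→r0 q→r0 r→r1 u→r2 — no edge inside a register ⇒ χ ≤ 3
  χ = 3

Answer: 3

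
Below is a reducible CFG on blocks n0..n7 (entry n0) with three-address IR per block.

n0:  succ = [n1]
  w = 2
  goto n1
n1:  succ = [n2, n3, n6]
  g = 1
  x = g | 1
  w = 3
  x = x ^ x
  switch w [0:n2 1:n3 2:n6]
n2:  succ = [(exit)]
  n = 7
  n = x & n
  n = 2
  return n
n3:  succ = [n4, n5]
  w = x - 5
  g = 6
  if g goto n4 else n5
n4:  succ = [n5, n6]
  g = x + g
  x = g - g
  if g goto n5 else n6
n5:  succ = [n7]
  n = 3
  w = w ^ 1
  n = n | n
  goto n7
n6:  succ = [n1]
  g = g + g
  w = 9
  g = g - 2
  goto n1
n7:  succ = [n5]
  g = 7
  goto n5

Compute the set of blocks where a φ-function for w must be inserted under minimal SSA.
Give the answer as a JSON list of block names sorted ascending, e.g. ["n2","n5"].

idom tree: n1←n0 n2←n1 n3←n1 n4←n3 n5←n3 n6←n1 n7←n5
Dom at joins:
  n1: preds {n0,n6}: {n0} ∩ {n0,n1,n6} = {n0}; idom=n0
  n5: preds {n3,n4,n7}: {n0,n1,n3} ∩ {n0,n1,n3,n4} ∩ {n0,n1,n3,n5,n7} = {n0,n1,n3}; idom=n3
  n6: preds {n1,n4}: {n0,n1} ∩ {n0,n1,n3,n4} = {n0,n1}; idom=n1

Frontier:
  join n1 pred n0: · stop@n0
  join n1 pred n6: n6→n1 stop@n0
  join n5 pred n3: · stop@n3
  join n5 pred n4: n4 stop@n3
  join n5 pred n7: n7→n5 stop@n3
  join n6 pred n1: · stop@n1
  join n6 pred n4: n4→n3 stop@n1
  n0 → ∅
  n1 → {n1}
  n2 → ∅
  n3 → {n6}
  n4 → {n5,n6}
  n5 → {n5}
  n6 → {n1}
  n7 → {n5}

φ for w: defs {n0,n1,n3,n5,n6}
  DF⁺ = {n1,n5,n6}

Answer: ["n1", "n5", "n6"]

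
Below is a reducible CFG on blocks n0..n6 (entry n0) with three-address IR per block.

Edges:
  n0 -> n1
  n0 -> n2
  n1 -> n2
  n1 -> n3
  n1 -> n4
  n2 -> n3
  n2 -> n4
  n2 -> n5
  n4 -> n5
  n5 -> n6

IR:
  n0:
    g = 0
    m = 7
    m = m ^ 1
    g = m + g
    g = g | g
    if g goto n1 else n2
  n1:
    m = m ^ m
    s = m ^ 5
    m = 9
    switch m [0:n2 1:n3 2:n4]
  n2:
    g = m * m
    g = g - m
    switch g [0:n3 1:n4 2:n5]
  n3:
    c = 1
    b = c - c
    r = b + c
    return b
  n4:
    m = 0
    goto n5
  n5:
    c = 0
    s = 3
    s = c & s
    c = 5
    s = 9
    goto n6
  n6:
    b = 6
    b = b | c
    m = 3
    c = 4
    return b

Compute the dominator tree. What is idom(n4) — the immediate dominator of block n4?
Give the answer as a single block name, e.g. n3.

Answer: n0

Analysis:
idom tree: n1←n0 n2←n0 n3←n0 n4←n0 n5←n0 n6←n5
Join-block Dom:
  n2: preds {n0,n1}: {n0} ∩ {n0,n1} = {n0}; idom=n0
  n3: preds {n1,n2}: {n0,n1} ∩ {n0,n2} = {n0}; idom=n0
  n4: preds {n1,n2}: {n0,n1} ∩ {n0,n2} = {n0}; idom=n0
  n5: preds {n2,n4}: {n0,n2} ∩ {n0,n4} = {n0}; idom=n0

idom(n4) = n0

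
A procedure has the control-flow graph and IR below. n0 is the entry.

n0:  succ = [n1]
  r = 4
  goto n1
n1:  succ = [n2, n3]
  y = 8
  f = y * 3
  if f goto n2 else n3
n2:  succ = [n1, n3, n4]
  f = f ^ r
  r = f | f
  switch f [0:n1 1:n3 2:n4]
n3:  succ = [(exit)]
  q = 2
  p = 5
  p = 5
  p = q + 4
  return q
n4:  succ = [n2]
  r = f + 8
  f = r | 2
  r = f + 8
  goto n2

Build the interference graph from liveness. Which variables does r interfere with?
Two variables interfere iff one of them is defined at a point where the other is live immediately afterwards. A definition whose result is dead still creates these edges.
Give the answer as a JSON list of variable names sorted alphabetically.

def/use:
  n0 def {r} use ∅
  n1 def {f,y} use ∅
  n2 def {f,r} use {f,r}
  n3 def {p,q} use ∅
  n4 def {f,r} use {f}

Live sets:
  n0 li=∅ lo={r}
  n1 li={r} lo={f,r}
  n2 li={f,r} lo={f,r}
  n3 li=∅ lo=∅
  n4 li={f} lo={f,r}

Conflict graph:
  f: {r}
  p: {q}
  q: {p}
  r: {f,y}
  y: {r}

N(r) = ["f", "y"]

Answer: ["f", "y"]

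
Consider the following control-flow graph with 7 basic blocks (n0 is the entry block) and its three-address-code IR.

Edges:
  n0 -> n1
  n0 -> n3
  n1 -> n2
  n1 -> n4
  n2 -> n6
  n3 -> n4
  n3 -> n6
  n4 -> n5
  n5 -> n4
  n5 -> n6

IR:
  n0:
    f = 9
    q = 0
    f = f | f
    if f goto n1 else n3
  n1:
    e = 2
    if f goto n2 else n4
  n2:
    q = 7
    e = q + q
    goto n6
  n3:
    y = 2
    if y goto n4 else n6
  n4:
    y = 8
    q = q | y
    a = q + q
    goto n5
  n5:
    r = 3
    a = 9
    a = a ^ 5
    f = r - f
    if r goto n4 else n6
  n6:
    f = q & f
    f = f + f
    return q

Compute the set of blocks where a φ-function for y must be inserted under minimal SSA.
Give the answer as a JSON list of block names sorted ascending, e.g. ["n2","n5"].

Answer: ["n4", "n6"]

Analysis:
idom tree: n1←n0 n2←n1 n3←n0 n4←n0 n5←n4 n6←n0
Dom∩ at merges:
  n4: preds {n1,n3,n5}: {n0,n1} ∩ {n0,n3} ∩ {n0,n4,n5} = {n0}; idom=n0
  n6: preds {n2,n3,n5}: {n0,n1,n2} ∩ {n0,n3} ∩ {n0,n4,n5} = {n0}; idom=n0

DF walk-up:
  n4←n1: walk n1 to n0
  n4←n3: walk n3 to n0
  n4←n5: walk n5→n4 to n0
  n6←n2: walk n2→n1 to n0
  n6←n3: walk n3 to n0
  n6←n5: walk n5→n4 to n0
  DF(n0)=∅
  DF(n1)={n4,n6}
  DF(n2)={n6}
  DF(n3)={n4,n6}
  DF(n4)={n4,n6}
  DF(n5)={n4,n6}
  DF(n6)=∅

φ for y: defs {n3,n4}
  DF⁺ = {n4,n6}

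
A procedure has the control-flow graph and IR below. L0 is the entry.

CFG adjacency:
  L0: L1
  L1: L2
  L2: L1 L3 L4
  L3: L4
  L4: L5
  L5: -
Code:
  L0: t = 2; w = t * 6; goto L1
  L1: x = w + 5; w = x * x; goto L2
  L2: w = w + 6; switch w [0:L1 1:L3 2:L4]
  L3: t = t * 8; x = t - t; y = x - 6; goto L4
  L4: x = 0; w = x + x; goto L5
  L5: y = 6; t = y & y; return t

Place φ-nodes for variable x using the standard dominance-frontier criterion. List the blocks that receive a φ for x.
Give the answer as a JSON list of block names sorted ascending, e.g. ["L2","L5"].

Answer: ["L1", "L4"]

Derivation:
idom tree: L1←L0 L2←L1 L3←L2 L4←L2 L5←L4
Dom∩ at merges:
  L1: preds {L0,L2}: {L0} ∩ {L0,L1,L2} = {L0}; idom=L0
  L4: preds {L2,L3}: {L0,L1,L2} ∩ {L0,L1,L2,L3} = {L0,L1,L2}; idom=L2

Frontier:
  L1←L0: walk · to L0
  L1←L2: walk L2→L1 to L0
  L4←L2: walk · to L2
  L4←L3: walk L3 to L2
  L0 → ∅
  L1 → {L1}
  L2 → {L1}
  L3 → {L4}
  L4 → ∅
  L5 → ∅

φ for x: defs {L1,L3,L4}
  DF⁺ = {L1,L4}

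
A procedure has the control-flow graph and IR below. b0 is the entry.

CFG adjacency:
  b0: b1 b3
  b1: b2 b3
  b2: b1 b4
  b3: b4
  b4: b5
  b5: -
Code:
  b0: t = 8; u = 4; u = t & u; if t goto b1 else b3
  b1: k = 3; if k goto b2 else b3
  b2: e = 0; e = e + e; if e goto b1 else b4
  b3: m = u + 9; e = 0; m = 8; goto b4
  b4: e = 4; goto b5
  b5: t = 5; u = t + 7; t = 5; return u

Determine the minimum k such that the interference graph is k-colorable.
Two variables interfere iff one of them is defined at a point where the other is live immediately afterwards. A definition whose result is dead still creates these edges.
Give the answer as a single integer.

Answer: 2

Working:
Block summaries:
  b0: {t,u} / ∅
  b1: {k} / ∅
  b2: {e} / ∅
  b3: {e,m} / {u}
  b4: {e} / ∅
  b5: {t,u} / ∅

Live sets:
  live b0: ∅→{u}
  live b1: {u}→{u}
  live b2: {u}→{u}
  live b3: {u}→∅
  live b4: ∅→∅
  live b5: ∅→∅

Interfere edges:
  e: {u}
  k: {u}
  m: ∅
  t: {u}
  u: {e,k,t}

Chromatic number:
  {e,u} pairwise interfere (2-clique) ⇒ χ ≥ 2
  2-colouring: r0={m,u}  r1={e,k,t}
  χ = 2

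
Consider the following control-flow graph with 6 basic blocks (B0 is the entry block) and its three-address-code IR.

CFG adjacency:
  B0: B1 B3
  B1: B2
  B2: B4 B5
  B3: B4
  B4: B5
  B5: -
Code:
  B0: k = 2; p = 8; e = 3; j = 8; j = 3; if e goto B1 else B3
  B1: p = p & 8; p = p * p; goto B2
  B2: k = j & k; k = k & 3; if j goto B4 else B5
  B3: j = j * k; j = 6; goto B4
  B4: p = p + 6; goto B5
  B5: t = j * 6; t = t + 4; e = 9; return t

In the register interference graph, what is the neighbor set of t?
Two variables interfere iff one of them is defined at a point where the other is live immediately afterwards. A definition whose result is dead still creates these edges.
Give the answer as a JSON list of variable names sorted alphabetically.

Block summaries:
  B0: {e,j,k,p} / ∅
  B1: {p} / {p}
  B2: {k} / {j,k}
  B3: {j} / {j,k}
  B4: {p} / {p}
  B5: {e,t} / {j}

Live sets:
  live B0: ∅→{j,k,p}
  live B1: {j,k,p}→{j,k,p}
  live B2: {j,k,p}→{j,p}
  live B3: {j,k,p}→{j,p}
  live B4: {j,p}→{j}
  live B5: {j}→∅

Interfere edges:
  e: {j,k,p,t}
  j: {e,k,p}
  k: {e,j,p}
  p: {e,j,k}
  t: {e}

N(t) = ["e"]

Answer: ["e"]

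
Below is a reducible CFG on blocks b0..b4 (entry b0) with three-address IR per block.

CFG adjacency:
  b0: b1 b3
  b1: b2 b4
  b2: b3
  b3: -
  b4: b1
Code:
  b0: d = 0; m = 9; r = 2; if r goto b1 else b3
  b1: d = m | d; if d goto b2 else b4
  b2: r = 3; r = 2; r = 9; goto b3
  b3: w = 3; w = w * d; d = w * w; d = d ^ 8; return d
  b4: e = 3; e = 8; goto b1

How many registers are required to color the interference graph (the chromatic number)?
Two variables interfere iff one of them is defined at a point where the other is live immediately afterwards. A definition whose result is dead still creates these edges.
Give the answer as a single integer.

Per-block:
  b0: {d,m,r} / ∅
  b1: {d} / {d,m}
  b2: {r} / ∅
  b3: {d,w} / {d}
  b4: {e} / ∅

Backward fixpoint:
  b0 li=∅ lo={d,m}
  b1 li={d,m} lo={d,m}
  b2 li={d} lo={d}
  b3 li={d} lo=∅
  b4 li={d,m} lo={d,m}

Interfere edges:
  d: {e,m,r,w}
  e: {d,m}
  m: {d,e,r}
  r: {d,m}
  w: {d}

Chromatic number:
  {d,e,m} pairwise interfere (3-clique) ⇒ χ ≥ 3
  assign d→c0 e→c2 m→c1 r→c2 w→c1 — no edge inside a register ⇒ χ ≤ 3
  χ = 3

Answer: 3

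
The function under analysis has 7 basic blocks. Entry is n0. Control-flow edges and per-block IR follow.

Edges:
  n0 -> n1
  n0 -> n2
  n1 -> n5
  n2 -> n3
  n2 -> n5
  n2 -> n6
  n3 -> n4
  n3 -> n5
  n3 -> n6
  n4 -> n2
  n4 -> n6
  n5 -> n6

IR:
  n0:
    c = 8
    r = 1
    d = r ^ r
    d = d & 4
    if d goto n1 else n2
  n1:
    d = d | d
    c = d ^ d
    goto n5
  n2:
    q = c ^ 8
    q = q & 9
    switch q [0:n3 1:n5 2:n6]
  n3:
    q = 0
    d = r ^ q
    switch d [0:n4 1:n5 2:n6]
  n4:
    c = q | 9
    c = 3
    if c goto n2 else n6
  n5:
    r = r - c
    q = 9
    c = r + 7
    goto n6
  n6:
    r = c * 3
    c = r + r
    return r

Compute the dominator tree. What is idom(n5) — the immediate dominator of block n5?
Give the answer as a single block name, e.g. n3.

Answer: n0

Derivation:
idom tree: n1←n0 n2←n0 n3←n2 n4←n3 n5←n0 n6←n0
Join-block Dom:
  n2: preds {n0,n4}: {n0} ∩ {n0,n2,n3,n4} = {n0}; idom=n0
  n5: preds {n1,n2,n3}: {n0,n1} ∩ {n0,n2} ∩ {n0,n2,n3} = {n0}; idom=n0
  n6: preds {n2,n3,n4,n5}: {n0,n2} ∩ {n0,n2,n3} ∩ {n0,n2,n3,n4} ∩ {n0,n5} = {n0}; idom=n0

idom(n5) = n0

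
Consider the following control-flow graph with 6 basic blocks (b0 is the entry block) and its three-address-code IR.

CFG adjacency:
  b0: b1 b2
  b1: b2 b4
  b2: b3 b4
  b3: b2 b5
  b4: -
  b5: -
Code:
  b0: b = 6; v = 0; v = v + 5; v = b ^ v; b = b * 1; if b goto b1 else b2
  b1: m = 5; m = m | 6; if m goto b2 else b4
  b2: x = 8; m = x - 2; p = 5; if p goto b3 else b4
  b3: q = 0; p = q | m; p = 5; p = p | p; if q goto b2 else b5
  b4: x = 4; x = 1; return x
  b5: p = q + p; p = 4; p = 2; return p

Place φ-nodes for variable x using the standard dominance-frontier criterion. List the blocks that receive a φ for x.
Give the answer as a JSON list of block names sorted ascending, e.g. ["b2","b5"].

Answer: ["b2", "b4"]

Analysis:
idom tree: b1←b0 b2←b0 b3←b2 b4←b0 b5←b3
Dom at joins:
  b2: preds {b0,b1,b3}: {b0} ∩ {b0,b1} ∩ {b0,b2,b3} = {b0}; idom=b0
  b4: preds {b1,b2}: {b0,b1} ∩ {b0,b2} = {b0}; idom=b0

DF walk-up:
  join b2 pred b0: · stop@b0
  join b2 pred b1: b1 stop@b0
  join b2 pred b3: b3→b2 stop@b0
  join b4 pred b1: b1 stop@b0
  join b4 pred b2: b2 stop@b0
  b0: DF=∅
  b1: DF={b2,b4}
  b2: DF={b2,b4}
  b3: DF={b2}
  b4: DF=∅
  b5: DF=∅

φ for x: defs {b2,b4}
  DF⁺ = {b2,b4}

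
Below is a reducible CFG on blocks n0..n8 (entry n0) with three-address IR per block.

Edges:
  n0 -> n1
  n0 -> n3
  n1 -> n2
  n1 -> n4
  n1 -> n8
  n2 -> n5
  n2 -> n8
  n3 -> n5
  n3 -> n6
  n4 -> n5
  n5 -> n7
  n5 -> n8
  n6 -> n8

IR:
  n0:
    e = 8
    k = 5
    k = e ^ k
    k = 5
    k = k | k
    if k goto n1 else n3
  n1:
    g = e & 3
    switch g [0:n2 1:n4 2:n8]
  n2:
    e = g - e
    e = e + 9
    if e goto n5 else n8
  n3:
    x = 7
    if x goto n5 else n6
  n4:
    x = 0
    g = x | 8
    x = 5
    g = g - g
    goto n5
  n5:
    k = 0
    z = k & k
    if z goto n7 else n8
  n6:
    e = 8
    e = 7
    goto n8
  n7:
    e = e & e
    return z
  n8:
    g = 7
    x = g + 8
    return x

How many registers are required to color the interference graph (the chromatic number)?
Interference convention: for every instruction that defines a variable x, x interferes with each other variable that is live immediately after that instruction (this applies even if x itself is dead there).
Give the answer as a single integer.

Answer: 3

Analysis:
def/use:
  n0 def {e,k} use ∅
  n1 def {g} use {e}
  n2 def {e} use {e,g}
  n3 def {x} use ∅
  n4 def {g,x} use ∅
  n5 def {k,z} use ∅
  n6 def {e} use ∅
  n7 def {e} use {e,z}
  n8 def {g,x} use ∅

Liveness:
  n0: in=∅ out={e}
  n1: in={e} out={e,g}
  n2: in={e,g} out={e}
  n3: in={e} out={e}
  n4: in={e} out={e}
  n5: in={e} out={e,z}
  n6: in=∅ out=∅
  n7: in={e,z} out=∅
  n8: in=∅ out=∅

Interference:
  e — {g,k,x,z}
  g — {e,x}
  k — {e}
  x — {e,g}
  z — {e}

Chromatic number:
  clique {e,g,x} ⇒ need ≥ 3
  assign e→c0 g→c1 k→c1 x→c2 z→c1 — no edge inside a register ⇒ χ ≤ 3
  χ = 3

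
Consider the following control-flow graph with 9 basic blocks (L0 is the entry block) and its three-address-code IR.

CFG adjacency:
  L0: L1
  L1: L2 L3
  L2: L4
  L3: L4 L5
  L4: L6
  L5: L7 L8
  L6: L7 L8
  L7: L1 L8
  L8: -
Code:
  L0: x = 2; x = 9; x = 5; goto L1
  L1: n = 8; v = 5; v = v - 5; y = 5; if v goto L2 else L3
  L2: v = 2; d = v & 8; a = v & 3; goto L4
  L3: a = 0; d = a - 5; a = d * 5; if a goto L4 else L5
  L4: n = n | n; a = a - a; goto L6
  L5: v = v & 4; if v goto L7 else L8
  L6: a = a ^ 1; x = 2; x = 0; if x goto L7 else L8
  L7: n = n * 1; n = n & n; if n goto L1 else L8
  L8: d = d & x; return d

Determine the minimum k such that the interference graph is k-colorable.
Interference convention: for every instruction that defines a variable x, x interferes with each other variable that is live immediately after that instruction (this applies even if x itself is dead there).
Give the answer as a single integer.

def/use:
  L0 def {x} use ∅
  L1 def {n,v,y} use ∅
  L2 def {a,d,v} use ∅
  L3 def {a,d} use ∅
  L4 def {a,n} use {a,n}
  L5 def {v} use {v}
  L6 def {a,x} use {a}
  L7 def {n} use {n}
  L8 def {d} use {d,x}

Backward fixpoint:
  L0: in=∅ out={x}
  L1: in={x} out={n,v,x}
  L2: in={n} out={a,d,n}
  L3: in={n,v,x} out={a,d,n,v,x}
  L4: in={a,d,n} out={a,d,n}
  L5: in={d,n,v,x} out={d,n,x}
  L6: in={a,d,n} out={d,n,x}
  L7: in={d,n,x} out={d,x}
  L8: in={d,x} out=∅

Conflict graph:
  a↔{d,n,v,x}
  d↔{a,n,v,x}
  n↔{a,d,v,x,y}
  v↔{a,d,n,x,y}
  x↔{a,d,n,v,y}
  y↔{n,v,x}

Colouring:
  {a,d,n,v,x} pairwise interfere (5-clique) ⇒ χ ≥ 5
  5-colouring: c0={n}  c1={v}  c2={x}  c3={a,y}  c4={d}
  χ = 5

Answer: 5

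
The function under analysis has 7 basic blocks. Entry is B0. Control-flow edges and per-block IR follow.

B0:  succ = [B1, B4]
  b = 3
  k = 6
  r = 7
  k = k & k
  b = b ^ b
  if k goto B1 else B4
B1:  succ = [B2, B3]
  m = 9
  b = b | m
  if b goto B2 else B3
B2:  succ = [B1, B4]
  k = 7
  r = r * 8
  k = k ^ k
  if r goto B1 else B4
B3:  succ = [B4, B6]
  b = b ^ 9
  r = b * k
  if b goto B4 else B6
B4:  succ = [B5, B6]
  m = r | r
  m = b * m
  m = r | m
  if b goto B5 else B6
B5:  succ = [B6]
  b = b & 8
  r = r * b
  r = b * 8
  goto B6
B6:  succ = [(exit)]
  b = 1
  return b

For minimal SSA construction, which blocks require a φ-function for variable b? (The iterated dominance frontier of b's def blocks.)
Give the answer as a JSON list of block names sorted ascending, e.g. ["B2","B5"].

Answer: ["B1", "B4", "B6"]

Analysis:
idom tree: B1←B0 B2←B1 B3←B1 B4←B0 B5←B4 B6←B0
Dom at joins:
  B1: preds {B0,B2}: {B0} ∩ {B0,B1,B2} = {B0}; idom=B0
  B4: preds {B0,B2,B3}: {B0} ∩ {B0,B1,B2} ∩ {B0,B1,B3} = {B0}; idom=B0
  B6: preds {B3,B4,B5}: {B0,B1,B3} ∩ {B0,B4} ∩ {B0,B4,B5} = {B0}; idom=B0

DF walk-up:
  join B1 pred B0: · stop@B0
  join B1 pred B2: B2→B1 stop@B0
  join B4 pred B0: · stop@B0
  join B4 pred B2: B2→B1 stop@B0
  join B4 pred B3: B3→B1 stop@B0
  join B6 pred B3: B3→B1 stop@B0
  join B6 pred B4: B4 stop@B0
  join B6 pred B5: B5→B4 stop@B0
  DF(B0)=∅
  DF(B1)={B1,B4,B6}
  DF(B2)={B1,B4}
  DF(B3)={B4,B6}
  DF(B4)={B6}
  DF(B5)={B6}
  DF(B6)=∅

φ for b: defs {B0,B1,B3,B5,B6}
  DF⁺ = {B1,B4,B6}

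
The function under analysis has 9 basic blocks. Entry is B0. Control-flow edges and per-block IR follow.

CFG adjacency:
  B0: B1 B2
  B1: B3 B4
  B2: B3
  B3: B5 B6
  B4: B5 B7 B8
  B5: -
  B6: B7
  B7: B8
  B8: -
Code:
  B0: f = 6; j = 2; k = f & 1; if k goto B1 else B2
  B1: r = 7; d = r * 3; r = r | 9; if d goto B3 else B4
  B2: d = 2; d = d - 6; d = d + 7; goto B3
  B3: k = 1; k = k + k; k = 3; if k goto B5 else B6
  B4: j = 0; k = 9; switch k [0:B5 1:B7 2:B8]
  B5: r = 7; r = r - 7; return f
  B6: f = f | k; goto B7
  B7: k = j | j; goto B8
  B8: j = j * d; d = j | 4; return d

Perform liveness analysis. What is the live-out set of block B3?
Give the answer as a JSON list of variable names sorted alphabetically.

Block summaries:
  B0: def={f,j,k} ue=∅
  B1: def={d,r} ue=∅
  B2: def={d} ue=∅
  B3: def={k} ue=∅
  B4: def={j,k} ue=∅
  B5: def={r} ue={f}
  B6: def={f} ue={f,k}
  B7: def={k} ue={j}
  B8: def={d,j} ue={d,j}

Live sets:
  live B0: ∅→{f,j}
  live B1: {f,j}→{d,f,j}
  live B2: {f,j}→{d,f,j}
  live B3: {d,f,j}→{d,f,j,k}
  live B4: {d,f}→{d,f,j}
  live B5: {f}→∅
  live B6: {d,f,j,k}→{d,j}
  live B7: {d,j}→{d,j}
  live B8: {d,j}→∅

live-out(B3) = ["d", "f", "j", "k"]

Answer: ["d", "f", "j", "k"]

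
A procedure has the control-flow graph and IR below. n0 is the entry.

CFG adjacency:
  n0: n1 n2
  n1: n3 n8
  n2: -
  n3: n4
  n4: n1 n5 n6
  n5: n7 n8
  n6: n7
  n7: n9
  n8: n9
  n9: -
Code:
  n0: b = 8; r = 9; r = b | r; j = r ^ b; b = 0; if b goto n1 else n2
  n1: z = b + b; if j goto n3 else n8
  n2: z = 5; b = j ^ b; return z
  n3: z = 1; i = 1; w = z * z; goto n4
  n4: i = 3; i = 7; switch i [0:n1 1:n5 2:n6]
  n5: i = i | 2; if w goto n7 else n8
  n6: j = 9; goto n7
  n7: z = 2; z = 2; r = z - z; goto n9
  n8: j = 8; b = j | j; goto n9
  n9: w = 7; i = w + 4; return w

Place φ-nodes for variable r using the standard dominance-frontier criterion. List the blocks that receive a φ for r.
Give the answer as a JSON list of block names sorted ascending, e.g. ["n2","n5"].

idom tree: n1←n0 n2←n0 n3←n1 n4←n3 n5←n4 n6←n4 n7←n4 n8←n1 n9←n1
Dom at joins:
  n1: preds {n0,n4}: {n0} ∩ {n0,n1,n3,n4} = {n0}; idom=n0
  n7: preds {n5,n6}: {n0,n1,n3,n4,n5} ∩ {n0,n1,n3,n4,n6} = {n0,n1,n3,n4}; idom=n4
  n8: preds {n1,n5}: {n0,n1} ∩ {n0,n1,n3,n4,n5} = {n0,n1}; idom=n1
  n9: preds {n7,n8}: {n0,n1,n3,n4,n7} ∩ {n0,n1,n8} = {n0,n1}; idom=n1

DF walk-up:
  n1←n0: walk · to n0
  n1←n4: walk n4→n3→n1 to n0
  n7←n5: walk n5 to n4
  n7←n6: walk n6 to n4
  n8←n1: walk · to n1
  n8←n5: walk n5→n4→n3 to n1
  n9←n7: walk n7→n4→n3 to n1
  n9←n8: walk n8 to n1
  DF(n0)=∅
  DF(n1)={n1}
  DF(n2)=∅
  DF(n3)={n1,n8,n9}
  DF(n4)={n1,n8,n9}
  DF(n5)={n7,n8}
  DF(n6)={n7}
  DF(n7)={n9}
  DF(n8)={n9}
  DF(n9)=∅

φ for r: defs {n0,n7}
  DF⁺ = {n9}

Answer: ["n9"]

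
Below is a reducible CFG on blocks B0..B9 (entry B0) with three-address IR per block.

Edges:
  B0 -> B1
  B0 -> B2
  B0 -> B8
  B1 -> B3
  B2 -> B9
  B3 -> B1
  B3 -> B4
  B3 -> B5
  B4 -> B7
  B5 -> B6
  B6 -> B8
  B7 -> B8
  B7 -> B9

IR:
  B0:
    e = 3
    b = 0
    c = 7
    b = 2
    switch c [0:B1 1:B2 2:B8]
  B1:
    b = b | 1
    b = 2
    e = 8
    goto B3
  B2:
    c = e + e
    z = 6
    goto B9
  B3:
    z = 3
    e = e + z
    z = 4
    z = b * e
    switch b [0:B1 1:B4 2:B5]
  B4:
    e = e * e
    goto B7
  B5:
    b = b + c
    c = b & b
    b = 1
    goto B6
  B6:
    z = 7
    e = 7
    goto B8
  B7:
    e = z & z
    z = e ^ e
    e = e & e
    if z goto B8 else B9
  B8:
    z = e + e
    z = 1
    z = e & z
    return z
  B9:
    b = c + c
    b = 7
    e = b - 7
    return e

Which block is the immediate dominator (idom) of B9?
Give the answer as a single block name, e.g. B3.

idom tree: B1←B0 B2←B0 B3←B1 B4←B3 B5←B3 B6←B5 B7←B4 B8←B0 B9←B0
Dom∩ at merges:
  B1: preds {B0,B3}: {B0} ∩ {B0,B1,B3} = {B0}; idom=B0
  B8: preds {B0,B6,B7}: {B0} ∩ {B0,B1,B3,B5,B6} ∩ {B0,B1,B3,B4,B7} = {B0}; idom=B0
  B9: preds {B2,B7}: {B0,B2} ∩ {B0,B1,B3,B4,B7} = {B0}; idom=B0

idom(B9) = B0

Answer: B0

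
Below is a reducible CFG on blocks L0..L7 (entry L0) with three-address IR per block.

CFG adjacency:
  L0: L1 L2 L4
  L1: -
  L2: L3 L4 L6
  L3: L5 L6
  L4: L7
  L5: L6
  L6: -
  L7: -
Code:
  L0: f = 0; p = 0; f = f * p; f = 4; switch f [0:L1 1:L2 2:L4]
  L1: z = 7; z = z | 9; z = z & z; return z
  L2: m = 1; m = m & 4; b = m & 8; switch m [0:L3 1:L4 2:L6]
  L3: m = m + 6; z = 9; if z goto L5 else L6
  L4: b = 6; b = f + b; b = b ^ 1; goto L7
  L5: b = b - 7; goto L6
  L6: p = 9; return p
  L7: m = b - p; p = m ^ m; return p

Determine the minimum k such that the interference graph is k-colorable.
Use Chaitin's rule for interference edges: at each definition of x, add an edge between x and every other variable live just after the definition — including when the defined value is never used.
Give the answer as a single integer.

Answer: 4

Working:
def/use:
  L0: def={f,p} ue=∅
  L1: def={z} ue=∅
  L2: def={b,m} ue=∅
  L3: def={m,z} ue={m}
  L4: def={b} ue={f}
  L5: def={b} ue={b}
  L6: def={p} ue=∅
  L7: def={m,p} ue={b,p}

Backward fixpoint:
  live L0: ∅→{f,p}
  live L1: ∅→∅
  live L2: {f,p}→{b,f,m,p}
  live L3: {b,m}→{b}
  live L4: {f,p}→{b,p}
  live L5: {b}→∅
  live L6: ∅→∅
  live L7: {b,p}→∅

Interfere edges:
  b: {f,m,p,z}
  f: {b,m,p}
  m: {b,f,p}
  p: {b,f,m}
  z: {b}

Registers:
  lower bound: {b,f,m,p} mutually conflict ⇒ χ ≥ 4
  4-colouring: c0={b}  c1={f,z}  c2={m}  c3={p}
  χ = 4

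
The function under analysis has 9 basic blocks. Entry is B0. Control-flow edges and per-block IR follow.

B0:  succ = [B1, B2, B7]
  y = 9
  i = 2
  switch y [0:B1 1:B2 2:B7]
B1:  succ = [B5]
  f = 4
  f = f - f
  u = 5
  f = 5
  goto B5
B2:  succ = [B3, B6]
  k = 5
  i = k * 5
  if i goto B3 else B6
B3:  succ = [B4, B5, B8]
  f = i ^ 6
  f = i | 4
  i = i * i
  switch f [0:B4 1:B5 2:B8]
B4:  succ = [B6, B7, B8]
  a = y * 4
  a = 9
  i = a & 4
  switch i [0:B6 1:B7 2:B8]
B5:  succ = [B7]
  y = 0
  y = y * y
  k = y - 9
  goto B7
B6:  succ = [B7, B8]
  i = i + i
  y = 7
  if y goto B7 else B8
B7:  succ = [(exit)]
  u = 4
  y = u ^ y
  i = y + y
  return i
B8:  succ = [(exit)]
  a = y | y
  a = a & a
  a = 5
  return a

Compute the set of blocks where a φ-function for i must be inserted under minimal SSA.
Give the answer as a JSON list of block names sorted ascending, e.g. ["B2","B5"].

idom tree: B1←B0 B2←B0 B3←B2 B4←B3 B5←B0 B6←B2 B7←B0 B8←B2
Join-block Dom:
  B5: preds {B1,B3}: {B0,B1} ∩ {B0,B2,B3} = {B0}; idom=B0
  B6: preds {B2,B4}: {B0,B2} ∩ {B0,B2,B3,B4} = {B0,B2}; idom=B2
  B7: preds {B0,B4,B5,B6}: {B0} ∩ {B0,B2,B3,B4} ∩ {B0,B5} ∩ {B0,B2,B6} = {B0}; idom=B0
  B8: preds {B3,B4,B6}: {B0,B2,B3} ∩ {B0,B2,B3,B4} ∩ {B0,B2,B6} = {B0,B2}; idom=B2

DF derivation:
  join B5 pred B1: B1 stop@B0
  join B5 pred B3: B3→B2 stop@B0
  join B6 pred B2: · stop@B2
  join B6 pred B4: B4→B3 stop@B2
  join B7 pred B0: · stop@B0
  join B7 pred B4: B4→B3→B2 stop@B0
  join B7 pred B5: B5 stop@B0
  join B7 pred B6: B6→B2 stop@B0
  join B8 pred B3: B3 stop@B2
  join B8 pred B4: B4→B3 stop@B2
  join B8 pred B6: B6 stop@B2
  B0: DF=∅
  B1: DF={B5}
  B2: DF={B5,B7}
  B3: DF={B5,B6,B7,B8}
  B4: DF={B6,B7,B8}
  B5: DF={B7}
  B6: DF={B7,B8}
  B7: DF=∅
  B8: DF=∅

φ for i: defs {B0,B2,B3,B4,B6,B7}
  DF⁺ = {B5,B6,B7,B8}

Answer: ["B5", "B6", "B7", "B8"]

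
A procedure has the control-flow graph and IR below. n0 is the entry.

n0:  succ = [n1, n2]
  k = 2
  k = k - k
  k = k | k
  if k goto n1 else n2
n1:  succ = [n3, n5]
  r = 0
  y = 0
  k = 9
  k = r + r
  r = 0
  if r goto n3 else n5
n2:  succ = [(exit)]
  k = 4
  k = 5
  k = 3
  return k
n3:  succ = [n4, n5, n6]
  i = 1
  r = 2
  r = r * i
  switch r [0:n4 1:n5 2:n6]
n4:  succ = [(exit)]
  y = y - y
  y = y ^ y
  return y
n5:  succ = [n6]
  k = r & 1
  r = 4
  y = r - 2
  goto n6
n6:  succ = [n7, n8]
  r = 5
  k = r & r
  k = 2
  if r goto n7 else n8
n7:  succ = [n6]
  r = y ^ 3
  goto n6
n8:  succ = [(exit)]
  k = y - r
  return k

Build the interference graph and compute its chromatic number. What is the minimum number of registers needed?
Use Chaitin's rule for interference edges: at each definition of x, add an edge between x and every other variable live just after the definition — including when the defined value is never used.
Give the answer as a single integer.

Answer: 3

Working:
Per-block:
  n0: def={k} ue=∅
  n1: def={k,r,y} ue=∅
  n2: def={k} ue=∅
  n3: def={i,r} ue=∅
  n4: def={y} ue={y}
  n5: def={k,r,y} ue={r}
  n6: def={k,r} ue=∅
  n7: def={r} ue={y}
  n8: def={k} ue={r,y}

Liveness:
  n0 li=∅ lo=∅
  n1 li=∅ lo={r,y}
  n2 li=∅ lo=∅
  n3 li={y} lo={r,y}
  n4 li={y} lo=∅
  n5 li={r} lo={y}
  n6 li={y} lo={r,y}
  n7 li={y} lo={y}
  n8 li={r,y} lo=∅

Conflict graph:
  i↔{r,y}
  k↔{r,y}
  r↔{i,k,y}
  y↔{i,k,r}

Colouring:
  lower bound: {i,r,y} mutually conflict ⇒ χ ≥ 3
  3-colouring: c0={r}  c1={y}  c2={i,k}
  χ = 3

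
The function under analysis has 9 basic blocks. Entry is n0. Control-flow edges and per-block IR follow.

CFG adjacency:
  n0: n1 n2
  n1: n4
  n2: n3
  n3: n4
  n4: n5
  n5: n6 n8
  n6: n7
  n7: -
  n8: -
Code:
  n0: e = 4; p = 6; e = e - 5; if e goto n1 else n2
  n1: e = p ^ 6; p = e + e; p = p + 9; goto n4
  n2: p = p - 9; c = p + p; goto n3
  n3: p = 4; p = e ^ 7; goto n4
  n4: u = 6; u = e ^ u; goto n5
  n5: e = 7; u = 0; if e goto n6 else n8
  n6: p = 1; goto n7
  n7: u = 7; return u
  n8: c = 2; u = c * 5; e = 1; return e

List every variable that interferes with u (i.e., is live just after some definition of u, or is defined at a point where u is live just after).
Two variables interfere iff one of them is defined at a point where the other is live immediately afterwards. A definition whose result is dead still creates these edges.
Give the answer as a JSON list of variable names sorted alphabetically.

Per-block:
  n0: def={e,p} ue=∅
  n1: def={e,p} ue={p}
  n2: def={c,p} ue={p}
  n3: def={p} ue={e}
  n4: def={u} ue={e}
  n5: def={e,u} ue=∅
  n6: def={p} ue=∅
  n7: def={u} ue=∅
  n8: def={c,e,u} ue=∅

Backward fixpoint:
  live n0: ∅→{e,p}
  live n1: {p}→{e}
  live n2: {e,p}→{e}
  live n3: {e}→{e}
  live n4: {e}→∅
  live n5: ∅→∅
  live n6: ∅→∅
  live n7: ∅→∅
  live n8: ∅→∅

Interference:
  c — {e}
  e — {c,p,u}
  p — {e}
  u — {e}

N(u) = ["e"]

Answer: ["e"]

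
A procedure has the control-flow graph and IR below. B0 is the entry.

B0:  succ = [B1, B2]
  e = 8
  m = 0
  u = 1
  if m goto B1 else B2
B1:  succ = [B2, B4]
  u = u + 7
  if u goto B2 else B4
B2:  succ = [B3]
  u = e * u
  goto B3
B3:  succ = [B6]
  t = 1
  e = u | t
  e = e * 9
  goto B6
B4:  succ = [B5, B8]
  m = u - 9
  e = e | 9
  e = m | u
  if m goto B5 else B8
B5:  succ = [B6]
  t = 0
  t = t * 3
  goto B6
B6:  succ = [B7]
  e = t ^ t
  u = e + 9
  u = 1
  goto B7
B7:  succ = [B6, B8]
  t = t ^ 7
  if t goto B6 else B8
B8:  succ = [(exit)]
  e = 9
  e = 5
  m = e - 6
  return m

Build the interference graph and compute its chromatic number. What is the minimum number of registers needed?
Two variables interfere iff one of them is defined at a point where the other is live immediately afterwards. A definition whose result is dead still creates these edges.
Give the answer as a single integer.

Answer: 3

Derivation:
Block summaries:
  B0: def={e,m,u} ue=∅
  B1: def={u} ue={u}
  B2: def={u} ue={e,u}
  B3: def={e,t} ue={u}
  B4: def={e,m} ue={e,u}
  B5: def={t} ue=∅
  B6: def={e,u} ue={t}
  B7: def={t} ue={t}
  B8: def={e,m} ue=∅

Live sets:
  live B0: ∅→{e,u}
  live B1: {e,u}→{e,u}
  live B2: {e,u}→{u}
  live B3: {u}→{t}
  live B4: {e,u}→∅
  live B5: ∅→{t}
  live B6: {t}→{t}
  live B7: {t}→{t}
  live B8: ∅→∅

Conflict graph:
  e: {m,t,u}
  m: {e,u}
  t: {e,u}
  u: {e,m,t}

Colouring:
  lower bound: {e,m,u} mutually conflict ⇒ χ ≥ 3
  assign e→c0 m→c2 t→c2 u→c1 — no edge inside a register ⇒ χ ≤ 3
  χ = 3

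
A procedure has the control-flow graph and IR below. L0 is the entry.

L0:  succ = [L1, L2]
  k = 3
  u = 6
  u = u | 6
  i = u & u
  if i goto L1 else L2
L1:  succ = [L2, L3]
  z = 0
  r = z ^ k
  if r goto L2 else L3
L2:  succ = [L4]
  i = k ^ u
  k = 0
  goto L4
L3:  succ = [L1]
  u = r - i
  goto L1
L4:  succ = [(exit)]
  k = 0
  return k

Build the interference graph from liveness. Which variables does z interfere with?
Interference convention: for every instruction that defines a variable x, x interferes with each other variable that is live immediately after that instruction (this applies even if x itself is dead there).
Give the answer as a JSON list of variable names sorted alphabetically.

Per-block:
  L0: {i,k,u} / ∅
  L1: {r,z} / {k}
  L2: {i,k} / {k,u}
  L3: {u} / {i,r}
  L4: {k} / ∅

Liveness:
  L0 li=∅ lo={i,k,u}
  L1 li={i,k,u} lo={i,k,r,u}
  L2 li={k,u} lo=∅
  L3 li={i,k,r} lo={i,k,u}
  L4 li=∅ lo=∅

Interfere edges:
  i: {k,r,u,z}
  k: {i,r,u,z}
  r: {i,k,u}
  u: {i,k,r,z}
  z: {i,k,u}

N(z) = ["i", "k", "u"]

Answer: ["i", "k", "u"]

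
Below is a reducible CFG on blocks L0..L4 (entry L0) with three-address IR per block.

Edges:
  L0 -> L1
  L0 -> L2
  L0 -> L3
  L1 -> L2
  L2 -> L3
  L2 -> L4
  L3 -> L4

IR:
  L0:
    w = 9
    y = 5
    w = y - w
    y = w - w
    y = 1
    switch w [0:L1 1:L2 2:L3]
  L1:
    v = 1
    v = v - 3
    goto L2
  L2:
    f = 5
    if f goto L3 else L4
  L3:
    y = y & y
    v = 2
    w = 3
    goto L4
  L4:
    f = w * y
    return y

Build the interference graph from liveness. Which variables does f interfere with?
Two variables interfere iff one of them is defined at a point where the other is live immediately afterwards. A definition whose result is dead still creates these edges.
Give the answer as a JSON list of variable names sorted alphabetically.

Answer: ["w", "y"]

Analysis:
Per-block:
  L0 def {w,y} use ∅
  L1 def {v} use ∅
  L2 def {f} use ∅
  L3 def {v,w,y} use {y}
  L4 def {f} use {w,y}

Backward fixpoint:
  L0 li=∅ lo={w,y}
  L1 li={w,y} lo={w,y}
  L2 li={w,y} lo={w,y}
  L3 li={y} lo={w,y}
  L4 li={w,y} lo=∅

Interference:
  f↔{w,y}
  v↔{w,y}
  w↔{f,v,y}
  y↔{f,v,w}

N(f) = ["w", "y"]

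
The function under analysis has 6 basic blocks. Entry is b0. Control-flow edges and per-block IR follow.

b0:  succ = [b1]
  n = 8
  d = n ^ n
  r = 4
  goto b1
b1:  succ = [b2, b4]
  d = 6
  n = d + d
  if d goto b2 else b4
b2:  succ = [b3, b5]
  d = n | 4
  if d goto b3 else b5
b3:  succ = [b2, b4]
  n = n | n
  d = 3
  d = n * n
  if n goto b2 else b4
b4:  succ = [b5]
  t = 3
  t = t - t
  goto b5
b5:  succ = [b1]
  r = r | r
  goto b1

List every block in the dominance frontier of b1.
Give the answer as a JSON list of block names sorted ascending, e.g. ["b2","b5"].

Answer: ["b1"]

Working:
idom tree: b1←b0 b2←b1 b3←b2 b4←b1 b5←b1
Join-block Dom:
  b1: preds {b0,b5}: {b0} ∩ {b0,b1,b5} = {b0}; idom=b0
  b2: preds {b1,b3}: {b0,b1} ∩ {b0,b1,b2,b3} = {b0,b1}; idom=b1
  b4: preds {b1,b3}: {b0,b1} ∩ {b0,b1,b2,b3} = {b0,b1}; idom=b1
  b5: preds {b2,b4}: {b0,b1,b2} ∩ {b0,b1,b4} = {b0,b1}; idom=b1

Frontier:
  join b1 pred b0: · stop@b0
  join b1 pred b5: b5→b1 stop@b0
  join b2 pred b1: · stop@b1
  join b2 pred b3: b3→b2 stop@b1
  join b4 pred b1: · stop@b1
  join b4 pred b3: b3→b2 stop@b1
  join b5 pred b2: b2 stop@b1
  join b5 pred b4: b4 stop@b1
  DF(b0)=∅
  DF(b1)={b1}
  DF(b2)={b2,b4,b5}
  DF(b3)={b2,b4}
  DF(b4)={b5}
  DF(b5)={b1}

DF(b1) = ["b1"]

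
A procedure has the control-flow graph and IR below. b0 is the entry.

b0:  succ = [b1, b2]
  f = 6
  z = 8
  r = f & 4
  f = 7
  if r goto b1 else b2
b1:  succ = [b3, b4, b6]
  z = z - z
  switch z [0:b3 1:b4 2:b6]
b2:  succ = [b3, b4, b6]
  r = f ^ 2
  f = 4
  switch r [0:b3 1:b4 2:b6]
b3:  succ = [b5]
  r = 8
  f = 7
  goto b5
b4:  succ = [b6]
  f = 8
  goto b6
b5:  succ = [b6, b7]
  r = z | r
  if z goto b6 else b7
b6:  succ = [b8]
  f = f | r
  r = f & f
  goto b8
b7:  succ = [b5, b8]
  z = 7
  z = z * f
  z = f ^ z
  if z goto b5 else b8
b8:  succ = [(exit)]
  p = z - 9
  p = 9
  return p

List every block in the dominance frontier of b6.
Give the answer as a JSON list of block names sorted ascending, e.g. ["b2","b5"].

idom tree: b1←b0 b2←b0 b3←b0 b4←b0 b5←b3 b6←b0 b7←b5 b8←b0
Dom∩ at merges:
  b3: preds {b1,b2}: {b0,b1} ∩ {b0,b2} = {b0}; idom=b0
  b4: preds {b1,b2}: {b0,b1} ∩ {b0,b2} = {b0}; idom=b0
  b5: preds {b3,b7}: {b0,b3} ∩ {b0,b3,b5,b7} = {b0,b3}; idom=b3
  b6: preds {b1,b2,b4,b5}: {b0,b1} ∩ {b0,b2} ∩ {b0,b4} ∩ {b0,b3,b5} = {b0}; idom=b0
  b8: preds {b6,b7}: {b0,b6} ∩ {b0,b3,b5,b7} = {b0}; idom=b0

DF derivation:
  b3←b1: walk b1 to b0
  b3←b2: walk b2 to b0
  b4←b1: walk b1 to b0
  b4←b2: walk b2 to b0
  b5←b3: walk · to b3
  b5←b7: walk b7→b5 to b3
  b6←b1: walk b1 to b0
  b6←b2: walk b2 to b0
  b6←b4: walk b4 to b0
  b6←b5: walk b5→b3 to b0
  b8←b6: walk b6 to b0
  b8←b7: walk b7→b5→b3 to b0
  b0 → ∅
  b1 → {b3,b4,b6}
  b2 → {b3,b4,b6}
  b3 → {b6,b8}
  b4 → {b6}
  b5 → {b5,b6,b8}
  b6 → {b8}
  b7 → {b5,b8}
  b8 → ∅

DF(b6) = ["b8"]

Answer: ["b8"]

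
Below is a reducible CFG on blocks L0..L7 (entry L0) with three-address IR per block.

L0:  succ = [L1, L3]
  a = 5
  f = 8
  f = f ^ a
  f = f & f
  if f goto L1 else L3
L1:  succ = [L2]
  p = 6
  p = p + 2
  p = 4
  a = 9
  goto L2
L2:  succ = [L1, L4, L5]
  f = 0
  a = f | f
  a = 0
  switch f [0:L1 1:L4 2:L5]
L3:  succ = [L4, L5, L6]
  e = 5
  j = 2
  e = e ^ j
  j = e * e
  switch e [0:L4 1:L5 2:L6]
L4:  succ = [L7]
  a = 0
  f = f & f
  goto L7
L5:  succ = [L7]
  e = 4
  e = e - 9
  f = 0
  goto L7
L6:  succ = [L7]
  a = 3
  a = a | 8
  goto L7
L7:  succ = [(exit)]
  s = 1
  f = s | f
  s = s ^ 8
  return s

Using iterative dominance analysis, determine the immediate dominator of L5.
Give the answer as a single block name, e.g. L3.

idom tree: L1←L0 L2←L1 L3←L0 L4←L0 L5←L0 L6←L3 L7←L0
Dom at joins:
  L1: preds {L0,L2}: {L0} ∩ {L0,L1,L2} = {L0}; idom=L0
  L4: preds {L2,L3}: {L0,L1,L2} ∩ {L0,L3} = {L0}; idom=L0
  L5: preds {L2,L3}: {L0,L1,L2} ∩ {L0,L3} = {L0}; idom=L0
  L7: preds {L4,L5,L6}: {L0,L4} ∩ {L0,L5} ∩ {L0,L3,L6} = {L0}; idom=L0

idom(L5) = L0

Answer: L0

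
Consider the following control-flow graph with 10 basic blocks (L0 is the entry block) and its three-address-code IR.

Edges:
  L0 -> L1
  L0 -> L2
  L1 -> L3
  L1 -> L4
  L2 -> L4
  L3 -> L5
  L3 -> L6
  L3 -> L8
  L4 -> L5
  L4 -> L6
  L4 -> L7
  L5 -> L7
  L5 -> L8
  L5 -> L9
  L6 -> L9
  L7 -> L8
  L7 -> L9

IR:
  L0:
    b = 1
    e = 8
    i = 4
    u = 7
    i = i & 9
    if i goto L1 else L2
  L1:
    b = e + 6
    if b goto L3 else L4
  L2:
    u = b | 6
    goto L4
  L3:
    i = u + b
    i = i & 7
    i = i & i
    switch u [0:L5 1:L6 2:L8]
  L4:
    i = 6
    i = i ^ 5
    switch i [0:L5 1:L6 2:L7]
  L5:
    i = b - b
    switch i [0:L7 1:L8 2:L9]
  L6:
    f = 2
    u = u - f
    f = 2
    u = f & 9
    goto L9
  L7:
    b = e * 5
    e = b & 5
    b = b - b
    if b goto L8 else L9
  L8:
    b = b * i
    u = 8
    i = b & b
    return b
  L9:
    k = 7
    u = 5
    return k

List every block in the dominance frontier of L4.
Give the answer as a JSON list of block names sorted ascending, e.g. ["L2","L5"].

idom tree: L1←L0 L2←L0 L3←L1 L4←L0 L5←L0 L6←L0 L7←L0 L8←L0 L9←L0
Join-block Dom:
  L4: preds {L1,L2}: {L0,L1} ∩ {L0,L2} = {L0}; idom=L0
  L5: preds {L3,L4}: {L0,L1,L3} ∩ {L0,L4} = {L0}; idom=L0
  L6: preds {L3,L4}: {L0,L1,L3} ∩ {L0,L4} = {L0}; idom=L0
  L7: preds {L4,L5}: {L0,L4} ∩ {L0,L5} = {L0}; idom=L0
  L8: preds {L3,L5,L7}: {L0,L1,L3} ∩ {L0,L5} ∩ {L0,L7} = {L0}; idom=L0
  L9: preds {L5,L6,L7}: {L0,L5} ∩ {L0,L6} ∩ {L0,L7} = {L0}; idom=L0

DF derivation:
  L4←L1: walk L1 to L0
  L4←L2: walk L2 to L0
  L5←L3: walk L3→L1 to L0
  L5←L4: walk L4 to L0
  L6←L3: walk L3→L1 to L0
  L6←L4: walk L4 to L0
  L7←L4: walk L4 to L0
  L7←L5: walk L5 to L0
  L8←L3: walk L3→L1 to L0
  L8←L5: walk L5 to L0
  L8←L7: walk L7 to L0
  L9←L5: walk L5 to L0
  L9←L6: walk L6 to L0
  L9←L7: walk L7 to L0
  L0 → ∅
  L1 → {L4,L5,L6,L8}
  L2 → {L4}
  L3 → {L5,L6,L8}
  L4 → {L5,L6,L7}
  L5 → {L7,L8,L9}
  L6 → {L9}
  L7 → {L8,L9}
  L8 → ∅
  L9 → ∅

DF(L4) = ["L5", "L6", "L7"]

Answer: ["L5", "L6", "L7"]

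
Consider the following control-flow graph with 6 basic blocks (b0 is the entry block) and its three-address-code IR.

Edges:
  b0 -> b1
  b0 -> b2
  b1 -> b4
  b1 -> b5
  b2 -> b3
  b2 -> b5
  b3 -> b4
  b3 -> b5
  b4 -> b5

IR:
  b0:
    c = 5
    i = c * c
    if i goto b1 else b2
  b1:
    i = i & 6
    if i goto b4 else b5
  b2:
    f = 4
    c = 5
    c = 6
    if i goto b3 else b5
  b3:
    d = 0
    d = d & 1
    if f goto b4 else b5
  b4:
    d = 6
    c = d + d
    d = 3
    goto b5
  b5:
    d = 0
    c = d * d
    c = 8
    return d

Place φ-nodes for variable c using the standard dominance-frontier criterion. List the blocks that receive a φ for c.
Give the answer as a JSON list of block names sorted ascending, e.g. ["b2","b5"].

idom tree: b1←b0 b2←b0 b3←b2 b4←b0 b5←b0
Dom at joins:
  b4: preds {b1,b3}: {b0,b1} ∩ {b0,b2,b3} = {b0}; idom=b0
  b5: preds {b1,b2,b3,b4}: {b0,b1} ∩ {b0,b2} ∩ {b0,b2,b3} ∩ {b0,b4} = {b0}; idom=b0

Frontier:
  b4←b1: walk b1 to b0
  b4←b3: walk b3→b2 to b0
  b5←b1: walk b1 to b0
  b5←b2: walk b2 to b0
  b5←b3: walk b3→b2 to b0
  b5←b4: walk b4 to b0
  DF(b0)=∅
  DF(b1)={b4,b5}
  DF(b2)={b4,b5}
  DF(b3)={b4,b5}
  DF(b4)={b5}
  DF(b5)=∅

φ for c: defs {b0,b2,b4,b5}
  DF⁺ = {b4,b5}

Answer: ["b4", "b5"]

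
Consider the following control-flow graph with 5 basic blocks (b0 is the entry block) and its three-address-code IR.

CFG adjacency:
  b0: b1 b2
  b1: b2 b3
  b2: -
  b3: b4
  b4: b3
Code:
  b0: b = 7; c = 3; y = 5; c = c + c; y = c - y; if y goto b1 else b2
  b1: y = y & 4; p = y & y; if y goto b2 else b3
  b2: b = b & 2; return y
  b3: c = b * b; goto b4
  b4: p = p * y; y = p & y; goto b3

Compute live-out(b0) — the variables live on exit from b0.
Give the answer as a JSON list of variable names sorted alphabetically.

Per-block:
  b0: {b,c,y} / ∅
  b1: {p,y} / {y}
  b2: {b} / {b,y}
  b3: {c} / {b}
  b4: {p,y} / {p,y}

Liveness:
  b0 li=∅ lo={b,y}
  b1 li={b,y} lo={b,p,y}
  b2 li={b,y} lo=∅
  b3 li={b,p,y} lo={b,p,y}
  b4 li={b,p,y} lo={b,p,y}

live-out(b0) = ["b", "y"]

Answer: ["b", "y"]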